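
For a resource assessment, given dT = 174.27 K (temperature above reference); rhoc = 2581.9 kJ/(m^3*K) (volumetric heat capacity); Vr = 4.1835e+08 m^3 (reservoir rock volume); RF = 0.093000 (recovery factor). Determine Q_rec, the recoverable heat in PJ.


Step 1: Q_s = Vr*rhoc*dT/1e12 = 4.1835e+08*2581.9*174.27/1e12 = 188.2356 PJ
Step 2: Q_rec = Q_s * RF = 188.2356 * 0.093 = 17.506 PJ
Q_rec = 17.506 PJ


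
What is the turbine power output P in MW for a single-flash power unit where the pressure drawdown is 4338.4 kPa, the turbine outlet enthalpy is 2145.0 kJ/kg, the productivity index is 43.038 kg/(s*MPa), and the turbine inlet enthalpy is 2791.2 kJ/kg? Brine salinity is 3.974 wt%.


Step 1: mdot = PI * dP / 1000 = 43.038 * 4338.4 / 1000 = 186.7161 kg/s
Step 2: P = mdot*(h_in - h_out)/1000 = 186.7161*(2791.2 - 2145.0)/1000 = 120.66 MW
P = 120.66 MW


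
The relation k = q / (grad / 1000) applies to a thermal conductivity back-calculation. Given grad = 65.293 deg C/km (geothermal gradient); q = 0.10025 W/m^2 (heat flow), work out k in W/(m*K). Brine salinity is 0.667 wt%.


k = q / (grad / 1000)
k = 0.10025 / (65.293 / 1000)
k = 1.5354 W/(m*K)


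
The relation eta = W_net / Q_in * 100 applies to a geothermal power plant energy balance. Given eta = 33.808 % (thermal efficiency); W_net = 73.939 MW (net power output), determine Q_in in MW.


Q_in = W_net / (eta / 100)
Q_in = 73.939 / (33.808 / 100)
Q_in = 218.70 MW


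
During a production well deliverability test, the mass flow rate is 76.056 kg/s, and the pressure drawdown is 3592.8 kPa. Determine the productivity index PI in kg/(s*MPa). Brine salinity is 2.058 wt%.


PI = mdot * 1000 / dP
PI = 76.056 * 1000 / 3592.8
PI = 21.169 kg/(s*MPa)


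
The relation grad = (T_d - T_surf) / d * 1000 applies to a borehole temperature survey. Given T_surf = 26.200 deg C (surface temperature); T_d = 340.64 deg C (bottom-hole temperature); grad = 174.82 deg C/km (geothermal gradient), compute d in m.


d = (T_d - T_surf) / grad * 1000
d = (340.64 - 26.200) / 174.82 * 1000
d = 1798.7 m


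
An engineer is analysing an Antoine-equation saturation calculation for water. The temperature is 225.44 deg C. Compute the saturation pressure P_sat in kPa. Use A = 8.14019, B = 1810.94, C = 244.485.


P_sat = 10^(A - B/(C + T)) / 760 * 0.101325
P_sat = 10^(8.14019 - 1810.94/(244.485 + 225.44)) / 760 * 0.101325
P_sat = 2.578780 MPa
Convert: 2.578780 MPa * 1000.0 = 2578.8 kPa
P_sat = 2578.8 kPa


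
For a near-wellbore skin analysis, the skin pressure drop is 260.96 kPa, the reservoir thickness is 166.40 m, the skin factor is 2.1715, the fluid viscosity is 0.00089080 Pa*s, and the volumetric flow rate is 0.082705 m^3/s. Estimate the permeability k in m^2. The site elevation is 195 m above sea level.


k = S*q*mu / (2*pi*dP_s*1000*hr)
k = 2.1715*0.082705*0.00089080 / (2*pi*260.96*1000*166.40)
k = 5.8636e-13 m^2


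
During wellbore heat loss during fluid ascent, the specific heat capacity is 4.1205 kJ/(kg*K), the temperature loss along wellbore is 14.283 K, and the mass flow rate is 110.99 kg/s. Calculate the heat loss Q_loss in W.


Q_loss = mdot * cp * dT
Q_loss = 110.99 * 4.1205 * 14.283
Q_loss = 6532.106 kW
Convert: 6532.106 kW * 1000.0 = 6.5321e+06 W
Q_loss = 6.5321e+06 W


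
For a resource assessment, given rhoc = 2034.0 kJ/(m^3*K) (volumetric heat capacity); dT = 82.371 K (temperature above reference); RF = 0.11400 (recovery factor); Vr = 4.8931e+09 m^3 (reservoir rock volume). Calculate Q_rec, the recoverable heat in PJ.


Step 1: Q_s = Vr*rhoc*dT/1e12 = 4.8931e+09*2034.0*82.371/1e12 = 819.8028 PJ
Step 2: Q_rec = Q_s * RF = 819.8028 * 0.114 = 93.458 PJ
Q_rec = 93.458 PJ


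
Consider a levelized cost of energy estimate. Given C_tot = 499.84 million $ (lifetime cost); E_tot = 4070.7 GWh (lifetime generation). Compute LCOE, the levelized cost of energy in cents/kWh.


LCOE = C_tot / E_tot * 100
LCOE = 499.84 / 4070.7 * 100
LCOE = 12.279 cents/kWh


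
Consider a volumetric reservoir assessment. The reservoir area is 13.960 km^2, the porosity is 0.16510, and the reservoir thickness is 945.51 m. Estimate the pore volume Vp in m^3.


Vp = A * 1e6 * hr * phi
Vp = 13.960 * 1e6 * 945.51 * 0.16510
Vp = 2.1792e+09 m^3


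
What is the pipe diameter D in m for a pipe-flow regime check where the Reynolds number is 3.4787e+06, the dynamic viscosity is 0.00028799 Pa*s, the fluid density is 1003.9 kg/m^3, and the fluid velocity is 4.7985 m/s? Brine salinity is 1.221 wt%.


D = Re * mu / (rho * vel)
D = 3.4787e+06 * 0.00028799 / (1003.9 * 4.7985)
D = 0.20797 m


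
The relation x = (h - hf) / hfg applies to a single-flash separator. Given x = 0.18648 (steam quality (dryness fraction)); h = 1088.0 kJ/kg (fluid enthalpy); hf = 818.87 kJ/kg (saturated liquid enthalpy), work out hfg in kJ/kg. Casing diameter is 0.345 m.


hfg = (h - hf) / x
hfg = (1088.0 - 818.87) / 0.18648
hfg = 1443.2 kJ/kg


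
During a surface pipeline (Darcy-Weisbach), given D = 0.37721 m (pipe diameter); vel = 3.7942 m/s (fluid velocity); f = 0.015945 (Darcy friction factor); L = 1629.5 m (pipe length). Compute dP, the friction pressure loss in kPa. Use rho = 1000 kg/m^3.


dP = f * (L/D) * (rho*vel^2/2) / 1000
dP = 0.015945 * (1629.5/0.37721) * (1000*3.7942^2/2) / 1000
dP = 495.80 kPa


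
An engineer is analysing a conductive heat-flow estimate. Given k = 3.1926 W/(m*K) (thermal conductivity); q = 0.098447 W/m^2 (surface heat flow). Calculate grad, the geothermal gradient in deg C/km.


grad = q * 1000 / k
grad = 0.098447 * 1000 / 3.1926
grad = 30.836 deg C/km


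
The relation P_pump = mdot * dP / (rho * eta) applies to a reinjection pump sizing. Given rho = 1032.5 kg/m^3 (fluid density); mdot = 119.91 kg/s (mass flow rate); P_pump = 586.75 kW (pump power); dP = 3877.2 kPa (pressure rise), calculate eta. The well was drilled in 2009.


eta = mdot * dP / (rho * P_pump)
eta = 119.91 * 3877.2 / (1032.5 * 586.75)
eta = 0.76742


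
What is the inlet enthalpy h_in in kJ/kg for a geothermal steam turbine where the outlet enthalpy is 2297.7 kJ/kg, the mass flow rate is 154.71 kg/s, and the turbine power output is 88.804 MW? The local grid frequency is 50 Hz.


h_in = h_out + P * 1000 / mdot
h_in = 2297.7 + 88.804 * 1000 / 154.71
h_in = 2871.7 kJ/kg


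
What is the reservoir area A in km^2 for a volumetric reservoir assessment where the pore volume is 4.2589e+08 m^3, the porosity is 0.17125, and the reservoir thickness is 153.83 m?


A = Vp / (1e6 * hr * phi)
A = 4.2589e+08 / (1e6 * 153.83 * 0.17125)
A = 16.167 km^2


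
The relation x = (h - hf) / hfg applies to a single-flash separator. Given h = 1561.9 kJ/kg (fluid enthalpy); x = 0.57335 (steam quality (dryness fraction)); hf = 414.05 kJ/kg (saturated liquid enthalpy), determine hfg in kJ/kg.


hfg = (h - hf) / x
hfg = (1561.9 - 414.05) / 0.57335
hfg = 2002.0 kJ/kg


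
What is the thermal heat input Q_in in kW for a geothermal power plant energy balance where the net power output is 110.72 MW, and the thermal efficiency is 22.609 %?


Q_in = W_net / (eta / 100)
Q_in = 110.72 / (22.609 / 100)
Q_in = 489.7165 MW
Convert: 489.7165 MW * 1000.0 = 4.8972e+05 kW
Q_in = 4.8972e+05 kW


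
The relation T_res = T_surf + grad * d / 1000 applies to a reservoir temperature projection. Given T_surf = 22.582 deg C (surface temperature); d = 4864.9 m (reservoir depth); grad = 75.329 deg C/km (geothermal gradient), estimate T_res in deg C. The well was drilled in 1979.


T_res = T_surf + grad * d / 1000
T_res = 22.582 + 75.329 * 4864.9 / 1000
T_res = 389.05 deg C


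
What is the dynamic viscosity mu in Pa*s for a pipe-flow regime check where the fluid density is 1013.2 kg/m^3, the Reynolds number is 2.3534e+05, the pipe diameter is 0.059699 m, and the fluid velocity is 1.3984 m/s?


mu = rho * vel * D / Re
mu = 1013.2 * 1.3984 * 0.059699 / 2.3534e+05
mu = 0.00035942 Pa*s


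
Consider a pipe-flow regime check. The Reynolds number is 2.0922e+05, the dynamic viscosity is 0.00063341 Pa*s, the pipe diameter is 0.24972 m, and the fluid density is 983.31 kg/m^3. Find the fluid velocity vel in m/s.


vel = Re * mu / (rho * D)
vel = 2.0922e+05 * 0.00063341 / (983.31 * 0.24972)
vel = 0.53969 m/s


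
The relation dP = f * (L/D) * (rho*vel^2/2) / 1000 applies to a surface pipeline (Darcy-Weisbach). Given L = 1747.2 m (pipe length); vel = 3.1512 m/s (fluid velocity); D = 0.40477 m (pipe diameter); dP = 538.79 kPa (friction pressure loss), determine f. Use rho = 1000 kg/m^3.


f = dP*1000 / ((L/D)*(rho*vel^2/2))
f = 538.79*1000 / ((1747.2/0.40477)*(1000*3.1512^2/2))
f = 0.025140


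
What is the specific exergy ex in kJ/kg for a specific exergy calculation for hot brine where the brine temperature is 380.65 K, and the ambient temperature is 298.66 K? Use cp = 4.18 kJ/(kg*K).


ex = cp * ((T_b - T_0) - T_0 * ln(T_b/T_0))
ex = 4.18 * ((380.65 - 298.66) - 298.66 * ln(380.65/298.66))
ex = 39.888 kJ/kg


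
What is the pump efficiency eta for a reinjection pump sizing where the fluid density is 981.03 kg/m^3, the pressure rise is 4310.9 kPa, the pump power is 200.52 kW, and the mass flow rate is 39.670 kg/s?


eta = mdot * dP / (rho * P_pump)
eta = 39.670 * 4310.9 / (981.03 * 200.52)
eta = 0.86934


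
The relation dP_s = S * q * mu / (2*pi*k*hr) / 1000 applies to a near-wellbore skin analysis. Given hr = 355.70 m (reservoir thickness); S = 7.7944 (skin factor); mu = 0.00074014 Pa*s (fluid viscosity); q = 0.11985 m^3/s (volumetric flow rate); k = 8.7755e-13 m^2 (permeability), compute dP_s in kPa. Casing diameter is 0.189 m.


dP_s = S * q * mu / (2*pi*k*hr) / 1000
dP_s = 7.7944 * 0.11985 * 0.00074014 / (2*pi*8.7755e-13*355.70) / 1000
dP_s = 352.53 kPa


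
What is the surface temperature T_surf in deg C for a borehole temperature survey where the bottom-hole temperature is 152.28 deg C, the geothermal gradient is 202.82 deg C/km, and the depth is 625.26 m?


T_surf = T_d - grad * d / 1000
T_surf = 152.28 - 202.82 * 625.26 / 1000
T_surf = 25.465 deg C


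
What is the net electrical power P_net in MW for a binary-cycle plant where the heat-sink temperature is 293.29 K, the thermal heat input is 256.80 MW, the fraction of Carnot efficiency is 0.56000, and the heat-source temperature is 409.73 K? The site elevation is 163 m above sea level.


Step 1: eta = (1 - Tc/Th)*f = (1 - 293.29/409.73)*0.56 = 0.1591448
Step 2: P_net = eta * Q_in = 0.1591448 * 256.8 = 40.868 MW
P_net = 40.868 MW


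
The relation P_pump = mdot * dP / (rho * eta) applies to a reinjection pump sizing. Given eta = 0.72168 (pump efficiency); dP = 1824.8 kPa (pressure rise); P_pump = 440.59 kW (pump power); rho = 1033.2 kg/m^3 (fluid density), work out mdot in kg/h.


mdot = P_pump * rho * eta / dP
mdot = 440.59 * 1033.2 * 0.72168 / 1824.8
mdot = 180.0315 kg/s
Convert: 180.0315 kg/s * 3600.0 = 6.4811e+05 kg/h
mdot = 6.4811e+05 kg/h


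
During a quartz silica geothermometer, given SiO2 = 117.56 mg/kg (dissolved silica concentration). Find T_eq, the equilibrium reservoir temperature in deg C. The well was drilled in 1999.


T_eq = 1309 / (5.19 - log10(SiO2)) - 273.15
T_eq = 1309 / (5.19 - log10(117.56)) - 273.15
T_eq = 146.44 deg C


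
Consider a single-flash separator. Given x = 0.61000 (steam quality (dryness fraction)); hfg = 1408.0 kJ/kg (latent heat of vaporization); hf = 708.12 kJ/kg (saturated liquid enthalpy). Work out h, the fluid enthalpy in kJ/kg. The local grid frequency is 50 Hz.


h = hf + x * hfg
h = 708.12 + 0.61000 * 1408.0
h = 1567.0 kJ/kg


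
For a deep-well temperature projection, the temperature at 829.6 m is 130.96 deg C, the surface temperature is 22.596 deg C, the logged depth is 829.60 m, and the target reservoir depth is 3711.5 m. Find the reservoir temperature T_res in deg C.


Step 1: grad = (T_d1 - T_surf)/d1 * 1000 = (130.96 - 22.596)/829.6 * 1000 = 130.6220 deg C/km
Step 2: T_res = T_surf + grad*d2/1000 = 22.596 + 130.6220*3711.5/1000 = 507.40 deg C
T_res = 507.40 deg C


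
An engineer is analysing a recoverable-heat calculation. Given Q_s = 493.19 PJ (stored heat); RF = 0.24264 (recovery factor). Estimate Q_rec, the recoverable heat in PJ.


Q_rec = Q_s * RF
Q_rec = 493.19 * 0.24264
Q_rec = 119.67 PJ


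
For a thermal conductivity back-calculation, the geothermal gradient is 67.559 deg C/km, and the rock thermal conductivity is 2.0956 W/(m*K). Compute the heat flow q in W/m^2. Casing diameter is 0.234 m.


q = k * grad / 1000
q = 2.0956 * 67.559 / 1000
q = 0.14158 W/m^2


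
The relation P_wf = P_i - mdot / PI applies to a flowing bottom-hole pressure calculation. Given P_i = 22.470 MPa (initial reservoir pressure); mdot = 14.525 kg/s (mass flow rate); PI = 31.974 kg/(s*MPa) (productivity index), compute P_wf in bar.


P_wf = P_i - mdot / PI
P_wf = 22.470 - 14.525 / 31.974
P_wf = 22.01572 MPa
Convert: 22.01572 MPa * 10.0 = 220.16 bar
P_wf = 220.16 bar


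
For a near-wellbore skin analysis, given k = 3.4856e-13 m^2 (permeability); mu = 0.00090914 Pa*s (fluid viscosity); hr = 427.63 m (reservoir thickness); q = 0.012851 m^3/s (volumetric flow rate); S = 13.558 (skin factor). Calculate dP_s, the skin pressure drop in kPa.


dP_s = S * q * mu / (2*pi*k*hr) / 1000
dP_s = 13.558 * 0.012851 * 0.00090914 / (2*pi*3.4856e-13*427.63) / 1000
dP_s = 169.14 kPa


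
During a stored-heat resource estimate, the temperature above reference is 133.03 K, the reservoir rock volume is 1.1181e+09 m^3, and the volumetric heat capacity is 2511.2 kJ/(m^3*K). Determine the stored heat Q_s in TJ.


Q_s = Vr * rhoc * dT / 1e12
Q_s = 1.1181e+09 * 2511.2 * 133.03 / 1e12
Q_s = 373.5180 PJ
Convert: 373.5180 PJ * 1000.0 = 3.7352e+05 TJ
Q_s = 3.7352e+05 TJ


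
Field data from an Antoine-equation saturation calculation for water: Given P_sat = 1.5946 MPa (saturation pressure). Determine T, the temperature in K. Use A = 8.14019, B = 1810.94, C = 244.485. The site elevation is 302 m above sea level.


T = B / (A - log10(P_sat * 760 / 0.101325)) - C
T = 1810.94 / (8.14019 - log10(1.5946 * 760 / 0.101325)) - 244.485
T = 201.2913 deg C
Convert to K: 201.2913 + 273.15 = 474.44 K
T = 474.44 K


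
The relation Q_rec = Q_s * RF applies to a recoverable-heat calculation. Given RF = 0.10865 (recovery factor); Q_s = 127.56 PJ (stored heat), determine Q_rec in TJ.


Q_rec = Q_s * RF
Q_rec = 127.56 * 0.10865
Q_rec = 13.85939 PJ
Convert: 13.85939 PJ * 1000.0 = 13859 TJ
Q_rec = 13859 TJ


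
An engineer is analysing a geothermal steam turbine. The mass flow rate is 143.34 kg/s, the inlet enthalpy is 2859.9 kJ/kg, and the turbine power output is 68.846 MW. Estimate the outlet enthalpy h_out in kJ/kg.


h_out = h_in - P * 1000 / mdot
h_out = 2859.9 - 68.846 * 1000 / 143.34
h_out = 2379.6 kJ/kg


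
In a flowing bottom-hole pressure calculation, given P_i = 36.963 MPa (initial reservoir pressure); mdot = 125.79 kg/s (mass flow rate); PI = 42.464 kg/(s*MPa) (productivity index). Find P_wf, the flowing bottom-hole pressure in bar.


P_wf = P_i - mdot / PI
P_wf = 36.963 - 125.79 / 42.464
P_wf = 34.00073 MPa
Convert: 34.00073 MPa * 10.0 = 340.01 bar
P_wf = 340.01 bar


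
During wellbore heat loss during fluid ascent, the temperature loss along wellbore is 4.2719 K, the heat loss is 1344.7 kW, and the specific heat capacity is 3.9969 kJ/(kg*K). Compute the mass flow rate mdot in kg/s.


mdot = Q_loss / (cp * dT)
mdot = 1344.7 / (3.9969 * 4.2719)
mdot = 78.756 kg/s


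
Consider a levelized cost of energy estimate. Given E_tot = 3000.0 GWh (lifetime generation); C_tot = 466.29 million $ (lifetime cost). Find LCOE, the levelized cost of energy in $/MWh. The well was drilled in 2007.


LCOE = C_tot / E_tot * 100
LCOE = 466.29 / 3000.0 * 100
LCOE = 15.54300 cents/kWh
Convert: 15.54300 cents/kWh * 10.0 = 155.43 $/MWh
LCOE = 155.43 $/MWh


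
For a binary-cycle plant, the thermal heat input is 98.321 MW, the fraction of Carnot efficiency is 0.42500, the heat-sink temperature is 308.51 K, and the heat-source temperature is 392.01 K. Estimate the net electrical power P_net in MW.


Step 1: eta = (1 - Tc/Th)*f = (1 - 308.51/392.01)*0.425 = 0.09052703
Step 2: P_net = eta * Q_in = 0.09052703 * 98.321 = 8.9007 MW
P_net = 8.9007 MW


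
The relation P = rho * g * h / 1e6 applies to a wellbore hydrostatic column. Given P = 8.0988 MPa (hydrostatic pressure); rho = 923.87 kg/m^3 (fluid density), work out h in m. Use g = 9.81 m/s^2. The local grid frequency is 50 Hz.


h = P * 1e6 / (g * rho)
h = 8.0988 * 1e6 / (9.81 * 923.87)
h = 893.60 m


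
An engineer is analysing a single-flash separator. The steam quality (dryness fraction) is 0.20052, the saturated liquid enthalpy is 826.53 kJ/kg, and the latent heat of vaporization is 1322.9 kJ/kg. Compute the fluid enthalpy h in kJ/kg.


h = hf + x * hfg
h = 826.53 + 0.20052 * 1322.9
h = 1091.8 kJ/kg


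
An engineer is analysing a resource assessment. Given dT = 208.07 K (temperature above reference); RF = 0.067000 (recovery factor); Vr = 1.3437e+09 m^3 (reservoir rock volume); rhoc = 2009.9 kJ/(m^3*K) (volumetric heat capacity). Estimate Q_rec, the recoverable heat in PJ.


Step 1: Q_s = Vr*rhoc*dT/1e12 = 1.3437e+09*2009.9*208.07/1e12 = 561.9352 PJ
Step 2: Q_rec = Q_s * RF = 561.9352 * 0.067 = 37.650 PJ
Q_rec = 37.650 PJ


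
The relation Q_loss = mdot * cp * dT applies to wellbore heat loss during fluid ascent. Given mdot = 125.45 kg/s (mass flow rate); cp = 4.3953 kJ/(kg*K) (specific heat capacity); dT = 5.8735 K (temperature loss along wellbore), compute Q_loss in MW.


Q_loss = mdot * cp * dT
Q_loss = 125.45 * 4.3953 * 5.8735
Q_loss = 3238.591 kW
Convert: 3238.591 kW * 0.001 = 3.2386 MW
Q_loss = 3.2386 MW


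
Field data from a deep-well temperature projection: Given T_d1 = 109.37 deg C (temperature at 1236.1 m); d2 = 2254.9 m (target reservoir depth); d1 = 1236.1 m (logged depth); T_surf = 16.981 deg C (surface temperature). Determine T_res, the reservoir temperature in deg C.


Step 1: grad = (T_d1 - T_surf)/d1 * 1000 = (109.37 - 16.981)/1236.1 * 1000 = 74.74233 deg C/km
Step 2: T_res = T_surf + grad*d2/1000 = 16.981 + 74.74233*2254.9/1000 = 185.52 deg C
T_res = 185.52 deg C


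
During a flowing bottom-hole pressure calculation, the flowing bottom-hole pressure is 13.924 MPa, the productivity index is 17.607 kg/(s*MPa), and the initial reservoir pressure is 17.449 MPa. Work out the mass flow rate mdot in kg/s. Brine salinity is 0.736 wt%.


mdot = (P_i - P_wf) * PI
mdot = (17.449 - 13.924) * 17.607
mdot = 62.065 kg/s


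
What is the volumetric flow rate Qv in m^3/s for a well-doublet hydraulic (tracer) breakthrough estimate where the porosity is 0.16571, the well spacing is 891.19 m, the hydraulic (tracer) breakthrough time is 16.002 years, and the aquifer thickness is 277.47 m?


Qv = pi*hr*phi*L^2 / (3*t_bt*365.25*86400)
Qv = pi*277.47*0.16571*891.19^2 / (3*16.002*365.25*86400)
Qv = 0.075728 m^3/s


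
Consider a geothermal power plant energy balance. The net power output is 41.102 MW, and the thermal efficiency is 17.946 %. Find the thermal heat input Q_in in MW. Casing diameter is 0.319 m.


Q_in = W_net / (eta / 100)
Q_in = 41.102 / (17.946 / 100)
Q_in = 229.03 MW


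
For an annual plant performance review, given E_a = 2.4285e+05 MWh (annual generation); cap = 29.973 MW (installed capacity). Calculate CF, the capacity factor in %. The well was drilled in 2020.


CF = E_a / (cap * 8760) * 100
CF = 2.4285e+05 / (29.973 * 8760) * 100
CF = 92.492 %


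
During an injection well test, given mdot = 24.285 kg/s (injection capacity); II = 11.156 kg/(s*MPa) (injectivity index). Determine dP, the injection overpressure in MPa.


dP = mdot * 1000 / II
dP = 24.285 * 1000 / 11.156
dP = 2176.856 kPa
Convert: 2176.856 kPa * 0.001 = 2.1769 MPa
dP = 2.1769 MPa


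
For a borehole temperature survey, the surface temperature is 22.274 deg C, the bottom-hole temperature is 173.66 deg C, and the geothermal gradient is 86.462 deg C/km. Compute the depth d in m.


d = (T_d - T_surf) / grad * 1000
d = (173.66 - 22.274) / 86.462 * 1000
d = 1750.9 m


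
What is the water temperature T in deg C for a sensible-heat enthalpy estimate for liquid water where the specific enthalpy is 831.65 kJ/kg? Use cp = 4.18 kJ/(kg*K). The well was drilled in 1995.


T = h / cp
T = 831.65 / 4.18
T = 198.96 deg C


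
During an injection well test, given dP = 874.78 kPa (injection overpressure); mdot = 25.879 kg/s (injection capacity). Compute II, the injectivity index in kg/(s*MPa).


II = mdot * 1000 / dP
II = 25.879 * 1000 / 874.78
II = 29.583 kg/(s*MPa)


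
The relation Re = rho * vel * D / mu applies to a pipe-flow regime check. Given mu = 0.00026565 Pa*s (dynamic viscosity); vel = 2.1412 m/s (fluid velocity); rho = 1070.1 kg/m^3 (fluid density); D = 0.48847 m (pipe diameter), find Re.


Re = rho * vel * D / mu
Re = 1070.1 * 2.1412 * 0.48847 / 0.00026565
Re = 4.2132e+06


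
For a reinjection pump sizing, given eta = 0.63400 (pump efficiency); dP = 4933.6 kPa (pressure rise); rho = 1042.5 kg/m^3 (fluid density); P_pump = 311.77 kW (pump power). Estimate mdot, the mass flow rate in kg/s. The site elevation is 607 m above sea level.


mdot = P_pump * rho * eta / dP
mdot = 311.77 * 1042.5 * 0.63400 / 4933.6
mdot = 41.767 kg/s


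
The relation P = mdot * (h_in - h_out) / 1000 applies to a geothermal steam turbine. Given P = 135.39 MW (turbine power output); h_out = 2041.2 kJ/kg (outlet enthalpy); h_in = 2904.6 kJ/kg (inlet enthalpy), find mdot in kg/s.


mdot = P * 1000 / (h_in - h_out)
mdot = 135.39 * 1000 / (2904.6 - 2041.2)
mdot = 156.81 kg/s


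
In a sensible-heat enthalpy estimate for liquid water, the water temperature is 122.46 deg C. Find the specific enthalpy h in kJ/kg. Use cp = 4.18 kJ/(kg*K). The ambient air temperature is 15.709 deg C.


h = cp * T
h = 4.18 * 122.46
h = 511.88 kJ/kg


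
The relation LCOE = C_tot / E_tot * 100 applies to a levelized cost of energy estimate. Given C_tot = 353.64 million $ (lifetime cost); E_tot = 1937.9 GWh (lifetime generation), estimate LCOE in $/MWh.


LCOE = C_tot / E_tot * 100
LCOE = 353.64 / 1937.9 * 100
LCOE = 18.24862 cents/kWh
Convert: 18.24862 cents/kWh * 10.0 = 182.49 $/MWh
LCOE = 182.49 $/MWh


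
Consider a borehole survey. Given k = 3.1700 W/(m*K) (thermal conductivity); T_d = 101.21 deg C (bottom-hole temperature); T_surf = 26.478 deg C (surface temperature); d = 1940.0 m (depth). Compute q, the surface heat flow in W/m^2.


Step 1: grad = (T_d - T_surf)/d * 1000 = (101.21 - 26.478)/1940.0 * 1000 = 38.52165 deg C/km
Step 2: q = k * grad / 1000 = 3.17 * 38.52165 / 1000 = 0.12211 W/m^2
q = 0.12211 W/m^2


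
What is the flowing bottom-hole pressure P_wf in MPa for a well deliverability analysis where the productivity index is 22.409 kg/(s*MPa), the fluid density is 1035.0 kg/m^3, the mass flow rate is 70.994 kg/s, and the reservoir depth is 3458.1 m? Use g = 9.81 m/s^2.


Step 1: P_i = rho*g*h/1e6 = 1035.0*9.81*3458.1/1e6 = 35.11130 MPa
Step 2: P_wf = P_i - mdot/PI = 35.11130 - 70.994/22.409 = 31.943 MPa
P_wf = 31.943 MPa


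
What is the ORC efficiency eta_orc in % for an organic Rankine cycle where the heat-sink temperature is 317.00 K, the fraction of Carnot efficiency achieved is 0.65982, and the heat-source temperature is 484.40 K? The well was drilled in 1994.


eta_orc = (1 - Tc/Th) * f * 100
eta_orc = (1 - 317.00/484.40) * 0.65982 * 100
eta_orc = 22.802 %


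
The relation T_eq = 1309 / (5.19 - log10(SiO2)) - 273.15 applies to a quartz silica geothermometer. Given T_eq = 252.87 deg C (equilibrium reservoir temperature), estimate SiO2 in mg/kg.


SiO2 = 10^(5.19 - 1309/(T_eq + 273.15))
SiO2 = 10^(5.19 - 1309/(252.87 + 273.15))
SiO2 = 502.92 mg/kg


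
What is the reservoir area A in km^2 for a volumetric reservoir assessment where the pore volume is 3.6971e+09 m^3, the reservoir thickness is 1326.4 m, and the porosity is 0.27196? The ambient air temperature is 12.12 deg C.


A = Vp / (1e6 * hr * phi)
A = 3.6971e+09 / (1e6 * 1326.4 * 0.27196)
A = 10.249 km^2


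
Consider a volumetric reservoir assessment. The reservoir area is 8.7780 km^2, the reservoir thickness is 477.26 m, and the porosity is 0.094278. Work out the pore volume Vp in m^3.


Vp = A * 1e6 * hr * phi
Vp = 8.7780 * 1e6 * 477.26 * 0.094278
Vp = 3.9497e+08 m^3


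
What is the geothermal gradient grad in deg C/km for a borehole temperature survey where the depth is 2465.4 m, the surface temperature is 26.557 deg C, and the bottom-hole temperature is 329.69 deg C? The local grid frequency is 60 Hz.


grad = (T_d - T_surf) / d * 1000
grad = (329.69 - 26.557) / 2465.4 * 1000
grad = 122.95 deg C/km


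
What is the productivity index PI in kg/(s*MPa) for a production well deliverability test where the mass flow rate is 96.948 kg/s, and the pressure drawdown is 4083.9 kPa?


PI = mdot * 1000 / dP
PI = 96.948 * 1000 / 4083.9
PI = 23.739 kg/(s*MPa)


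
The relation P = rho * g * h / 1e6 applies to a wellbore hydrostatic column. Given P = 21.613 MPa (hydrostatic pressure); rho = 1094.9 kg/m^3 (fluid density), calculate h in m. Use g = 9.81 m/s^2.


h = P * 1e6 / (g * rho)
h = 21.613 * 1e6 / (9.81 * 1094.9)
h = 2012.2 m


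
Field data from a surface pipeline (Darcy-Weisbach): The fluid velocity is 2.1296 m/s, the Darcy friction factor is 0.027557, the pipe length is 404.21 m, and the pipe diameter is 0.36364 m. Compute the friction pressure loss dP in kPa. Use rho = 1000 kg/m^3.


dP = f * (L/D) * (rho*vel^2/2) / 1000
dP = 0.027557 * (404.21/0.36364) * (1000*2.1296^2/2) / 1000
dP = 69.460 kPa


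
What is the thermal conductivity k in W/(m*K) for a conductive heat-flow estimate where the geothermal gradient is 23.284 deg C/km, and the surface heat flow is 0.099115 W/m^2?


k = q * 1000 / grad
k = 0.099115 * 1000 / 23.284
k = 4.2568 W/(m*K)


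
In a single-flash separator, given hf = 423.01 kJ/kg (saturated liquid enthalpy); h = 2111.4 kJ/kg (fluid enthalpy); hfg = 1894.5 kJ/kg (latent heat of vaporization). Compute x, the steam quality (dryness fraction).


x = (h - hf) / hfg
x = (2111.4 - 423.01) / 1894.5
x = 0.89121


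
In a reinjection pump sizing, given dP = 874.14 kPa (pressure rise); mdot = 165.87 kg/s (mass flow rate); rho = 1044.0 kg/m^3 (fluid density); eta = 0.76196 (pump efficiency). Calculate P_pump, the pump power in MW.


P_pump = mdot * dP / (rho * eta)
P_pump = 165.87 * 874.14 / (1044.0 * 0.76196)
P_pump = 182.2704 kW
Convert: 182.2704 kW * 0.001 = 0.18227 MW
P_pump = 0.18227 MW


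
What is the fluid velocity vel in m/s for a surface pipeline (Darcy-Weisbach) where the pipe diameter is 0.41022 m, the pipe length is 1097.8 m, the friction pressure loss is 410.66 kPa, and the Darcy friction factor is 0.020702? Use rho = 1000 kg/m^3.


vel = sqrt(dP*1000*2*D / (f*L*rho))
vel = sqrt(410.66*1000*2*0.41022 / (0.020702*1097.8*1000))
vel = 3.8503 m/s


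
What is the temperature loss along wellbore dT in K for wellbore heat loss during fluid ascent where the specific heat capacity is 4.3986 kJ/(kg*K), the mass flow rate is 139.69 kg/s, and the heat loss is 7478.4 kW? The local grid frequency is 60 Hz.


dT = Q_loss / (mdot * cp)
dT = 7478.4 / (139.69 * 4.3986)
dT = 12.171 K


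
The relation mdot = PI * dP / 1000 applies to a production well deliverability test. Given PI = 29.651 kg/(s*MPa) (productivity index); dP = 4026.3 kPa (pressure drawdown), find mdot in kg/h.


mdot = PI * dP / 1000
mdot = 29.651 * 4026.3 / 1000
mdot = 119.3838 kg/s
Convert: 119.3838 kg/s * 3600.0 = 4.2978e+05 kg/h
mdot = 4.2978e+05 kg/h


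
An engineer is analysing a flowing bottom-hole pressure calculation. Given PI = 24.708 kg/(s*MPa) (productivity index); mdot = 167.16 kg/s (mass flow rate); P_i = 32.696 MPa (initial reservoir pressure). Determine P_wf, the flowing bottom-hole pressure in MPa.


P_wf = P_i - mdot / PI
P_wf = 32.696 - 167.16 / 24.708
P_wf = 25.931 MPa


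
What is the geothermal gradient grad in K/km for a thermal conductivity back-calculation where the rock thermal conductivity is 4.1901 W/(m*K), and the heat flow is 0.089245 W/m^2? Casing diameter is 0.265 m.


grad = q / k * 1000
grad = 0.089245 / 4.1901 * 1000
grad = 21.29901 deg C/km
Convert: 21.29901 deg C/km * 1.0 = 21.299 K/km
grad = 21.299 K/km


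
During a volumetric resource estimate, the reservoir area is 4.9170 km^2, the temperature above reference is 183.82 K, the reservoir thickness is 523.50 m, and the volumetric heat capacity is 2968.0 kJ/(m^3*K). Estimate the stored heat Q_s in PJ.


Step 1: Vr = A*1e6*hr = 4.917*1e6*523.5 = 2.574050e+09 m^3
Step 2: Q_s = Vr*rhoc*dT/1e12 = 2.574050e+09*2968.0*183.82/1e12 = 1404.3 PJ
Q_s = 1404.3 PJ


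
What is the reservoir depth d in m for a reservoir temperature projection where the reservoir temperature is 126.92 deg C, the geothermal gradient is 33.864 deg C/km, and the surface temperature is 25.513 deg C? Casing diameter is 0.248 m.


d = (T_res - T_surf) / grad * 1000
d = (126.92 - 25.513) / 33.864 * 1000
d = 2994.5 m


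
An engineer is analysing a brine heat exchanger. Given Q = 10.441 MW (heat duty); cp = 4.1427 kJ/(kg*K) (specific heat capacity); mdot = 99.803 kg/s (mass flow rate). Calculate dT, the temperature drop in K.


dT = Q * 1000 / (mdot * cp)
dT = 10.441 * 1000 / (99.803 * 4.1427)
dT = 25.253 K


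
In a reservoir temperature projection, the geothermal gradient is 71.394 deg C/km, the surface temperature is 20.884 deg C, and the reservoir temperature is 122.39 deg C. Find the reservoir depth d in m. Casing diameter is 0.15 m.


d = (T_res - T_surf) / grad * 1000
d = (122.39 - 20.884) / 71.394 * 1000
d = 1421.8 m


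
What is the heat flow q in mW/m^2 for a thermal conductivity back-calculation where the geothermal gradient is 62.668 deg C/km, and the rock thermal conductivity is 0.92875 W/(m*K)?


q = k * grad / 1000
q = 0.92875 * 62.668 / 1000
q = 0.05820290 W/m^2
Convert: 0.05820290 W/m^2 * 1000.0 = 58.203 mW/m^2
q = 58.203 mW/m^2


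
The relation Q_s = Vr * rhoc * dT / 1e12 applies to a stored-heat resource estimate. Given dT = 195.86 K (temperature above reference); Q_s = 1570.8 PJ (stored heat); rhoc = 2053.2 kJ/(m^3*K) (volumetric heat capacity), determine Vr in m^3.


Vr = Q_s * 1e12 / (rhoc * dT)
Vr = 1570.8 * 1e12 / (2053.2 * 195.86)
Vr = 3.9061e+09 m^3


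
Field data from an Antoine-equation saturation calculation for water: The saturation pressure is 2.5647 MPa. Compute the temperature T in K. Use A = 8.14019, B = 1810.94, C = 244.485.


T = B / (A - log10(P_sat * 760 / 0.101325)) - C
T = 1810.94 / (8.14019 - log10(2.5647 * 760 / 0.101325)) - 244.485
T = 225.1502 deg C
Convert to K: 225.1502 + 273.15 = 498.30 K
T = 498.30 K


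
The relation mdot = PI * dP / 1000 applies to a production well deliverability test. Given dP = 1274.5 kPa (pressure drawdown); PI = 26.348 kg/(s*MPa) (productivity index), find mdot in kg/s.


mdot = PI * dP / 1000
mdot = 26.348 * 1274.5 / 1000
mdot = 33.581 kg/s


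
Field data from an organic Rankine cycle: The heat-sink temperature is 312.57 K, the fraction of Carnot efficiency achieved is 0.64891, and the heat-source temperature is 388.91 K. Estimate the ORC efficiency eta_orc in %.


eta_orc = (1 - Tc/Th) * f * 100
eta_orc = (1 - 312.57/388.91) * 0.64891 * 100
eta_orc = 12.738 %


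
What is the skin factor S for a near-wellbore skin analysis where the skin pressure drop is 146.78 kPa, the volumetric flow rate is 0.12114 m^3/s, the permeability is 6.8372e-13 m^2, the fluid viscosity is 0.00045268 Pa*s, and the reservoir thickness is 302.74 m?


S = dP_s * 1000 * 2*pi*k*hr / (q*mu)
S = 146.78 * 1000 * 2*pi*6.8372e-13*302.74 / (0.12114*0.00045268)
S = 3.4811


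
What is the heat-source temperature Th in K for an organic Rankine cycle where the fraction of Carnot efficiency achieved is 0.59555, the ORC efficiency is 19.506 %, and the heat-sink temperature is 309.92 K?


Th = Tc / (1 - (eta_orc/100)/f)
Th = 309.92 / (1 - (19.506/100)/0.59555)
Th = 460.87 K


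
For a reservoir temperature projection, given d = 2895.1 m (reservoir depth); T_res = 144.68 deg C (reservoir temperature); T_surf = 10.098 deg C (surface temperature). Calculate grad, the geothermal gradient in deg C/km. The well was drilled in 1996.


grad = (T_res - T_surf) / d * 1000
grad = (144.68 - 10.098) / 2895.1 * 1000
grad = 46.486 deg C/km


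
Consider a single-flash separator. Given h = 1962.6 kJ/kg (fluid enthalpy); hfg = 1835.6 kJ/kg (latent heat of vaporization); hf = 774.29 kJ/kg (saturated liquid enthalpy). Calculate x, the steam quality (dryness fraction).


x = (h - hf) / hfg
x = (1962.6 - 774.29) / 1835.6
x = 0.64737


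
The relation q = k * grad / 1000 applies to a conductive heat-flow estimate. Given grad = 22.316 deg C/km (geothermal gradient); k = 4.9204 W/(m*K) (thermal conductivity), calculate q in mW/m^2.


q = k * grad / 1000
q = 4.9204 * 22.316 / 1000
q = 0.1098036 W/m^2
Convert: 0.1098036 W/m^2 * 1000.0 = 109.80 mW/m^2
q = 109.80 mW/m^2


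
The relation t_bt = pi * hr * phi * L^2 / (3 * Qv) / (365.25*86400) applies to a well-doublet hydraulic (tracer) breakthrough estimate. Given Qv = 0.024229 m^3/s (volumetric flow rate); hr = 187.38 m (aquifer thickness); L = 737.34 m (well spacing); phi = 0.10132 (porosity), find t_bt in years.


t_bt = pi * hr * phi * L^2 / (3 * Qv) / (365.25*86400)
t_bt = pi * 187.38 * 0.10132 * 737.34^2 / (3 * 0.024229) / (365.25*86400)
t_bt = 14.137 years


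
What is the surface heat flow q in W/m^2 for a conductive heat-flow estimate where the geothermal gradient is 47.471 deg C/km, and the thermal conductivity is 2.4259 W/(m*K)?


q = k * grad / 1000
q = 2.4259 * 47.471 / 1000
q = 0.11516 W/m^2


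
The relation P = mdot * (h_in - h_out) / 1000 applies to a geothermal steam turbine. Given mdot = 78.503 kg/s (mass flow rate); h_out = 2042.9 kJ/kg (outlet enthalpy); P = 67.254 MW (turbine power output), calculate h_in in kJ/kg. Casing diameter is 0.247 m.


h_in = h_out + P * 1000 / mdot
h_in = 2042.9 + 67.254 * 1000 / 78.503
h_in = 2899.6 kJ/kg


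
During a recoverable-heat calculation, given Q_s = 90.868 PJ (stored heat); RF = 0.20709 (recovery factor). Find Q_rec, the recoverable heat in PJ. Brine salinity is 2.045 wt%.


Q_rec = Q_s * RF
Q_rec = 90.868 * 0.20709
Q_rec = 18.818 PJ


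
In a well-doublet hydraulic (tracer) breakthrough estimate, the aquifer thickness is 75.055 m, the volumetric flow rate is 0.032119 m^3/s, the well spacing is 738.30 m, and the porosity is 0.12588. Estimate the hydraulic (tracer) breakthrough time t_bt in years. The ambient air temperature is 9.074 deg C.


t_bt = pi * hr * phi * L^2 / (3 * Qv) / (365.25*86400)
t_bt = pi * 75.055 * 0.12588 * 738.30^2 / (3 * 0.032119) / (365.25*86400)
t_bt = 5.3207 years


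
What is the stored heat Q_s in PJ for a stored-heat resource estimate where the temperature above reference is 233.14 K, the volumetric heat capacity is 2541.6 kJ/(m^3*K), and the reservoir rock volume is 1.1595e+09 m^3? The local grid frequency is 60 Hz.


Q_s = Vr * rhoc * dT / 1e12
Q_s = 1.1595e+09 * 2541.6 * 233.14 / 1e12
Q_s = 687.06 PJ


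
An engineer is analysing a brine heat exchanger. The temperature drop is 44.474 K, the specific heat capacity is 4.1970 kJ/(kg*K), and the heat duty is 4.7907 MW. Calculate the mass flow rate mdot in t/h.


mdot = Q * 1000 / (cp * dT)
mdot = 4.7907 * 1000 / (4.1970 * 44.474)
mdot = 25.66574 kg/s
Convert: 25.66574 kg/s * 3.6 = 92.397 t/h
mdot = 92.397 t/h


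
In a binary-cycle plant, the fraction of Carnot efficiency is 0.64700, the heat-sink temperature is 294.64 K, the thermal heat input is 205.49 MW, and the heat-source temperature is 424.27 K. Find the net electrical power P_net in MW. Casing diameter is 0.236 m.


Step 1: eta = (1 - Tc/Th)*f = (1 - 294.64/424.27)*0.647 = 0.1976822
Step 2: P_net = eta * Q_in = 0.1976822 * 205.49 = 40.622 MW
P_net = 40.622 MW


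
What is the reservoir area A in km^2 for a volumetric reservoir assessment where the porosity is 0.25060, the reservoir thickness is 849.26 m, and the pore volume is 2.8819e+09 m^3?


A = Vp / (1e6 * hr * phi)
A = 2.8819e+09 / (1e6 * 849.26 * 0.25060)
A = 13.541 km^2


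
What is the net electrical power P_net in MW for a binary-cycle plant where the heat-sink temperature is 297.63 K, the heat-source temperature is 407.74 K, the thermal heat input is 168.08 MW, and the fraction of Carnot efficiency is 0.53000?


Step 1: eta = (1 - Tc/Th)*f = (1 - 297.63/407.74)*0.53 = 0.1431263
Step 2: P_net = eta * Q_in = 0.1431263 * 168.08 = 24.057 MW
P_net = 24.057 MW


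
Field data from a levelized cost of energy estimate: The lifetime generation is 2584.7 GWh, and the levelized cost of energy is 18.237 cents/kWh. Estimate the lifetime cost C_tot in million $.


C_tot = LCOE / 100 * E_tot
C_tot = 18.237 / 100 * 2584.7
C_tot = 471.37 million $


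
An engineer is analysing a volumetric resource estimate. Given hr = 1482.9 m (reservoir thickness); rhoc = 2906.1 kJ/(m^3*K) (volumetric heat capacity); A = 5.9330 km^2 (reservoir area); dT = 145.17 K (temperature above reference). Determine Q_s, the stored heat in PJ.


Step 1: Vr = A*1e6*hr = 5.933*1e6*1482.9 = 8.798046e+09 m^3
Step 2: Q_s = Vr*rhoc*dT/1e12 = 8.798046e+09*2906.1*145.17/1e12 = 3711.7 PJ
Q_s = 3711.7 PJ


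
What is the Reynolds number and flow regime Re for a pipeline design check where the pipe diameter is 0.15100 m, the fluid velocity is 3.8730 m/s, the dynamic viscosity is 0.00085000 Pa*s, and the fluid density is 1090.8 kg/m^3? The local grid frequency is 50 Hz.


Step 1: Re = rho*vel*D/mu = 1090.8*3.873*0.151/0.00085 = 7.5050e+05
Step 2: Re = 7.5050e+05 > 4000, so flow is turbulent.
Re = 7.5050e+05 (turbulent)


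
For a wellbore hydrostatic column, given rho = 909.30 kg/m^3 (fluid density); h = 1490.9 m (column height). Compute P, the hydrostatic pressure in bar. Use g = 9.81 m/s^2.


P = rho * g * h / 1e6
P = 909.30 * 9.81 * 1490.9 / 1e6
P = 13.29918 MPa
Convert: 13.29918 MPa * 10.0 = 132.99 bar
P = 132.99 bar


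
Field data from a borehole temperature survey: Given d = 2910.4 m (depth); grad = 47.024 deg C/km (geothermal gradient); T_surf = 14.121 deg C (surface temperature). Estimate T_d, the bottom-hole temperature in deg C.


T_d = T_surf + grad * d / 1000
T_d = 14.121 + 47.024 * 2910.4 / 1000
T_d = 150.98 deg C


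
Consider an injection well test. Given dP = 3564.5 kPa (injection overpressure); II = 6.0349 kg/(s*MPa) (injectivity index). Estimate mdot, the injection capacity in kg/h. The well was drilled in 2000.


mdot = II * dP / 1000
mdot = 6.0349 * 3564.5 / 1000
mdot = 21.51140 kg/s
Convert: 21.51140 kg/s * 3600.0 = 77441 kg/h
mdot = 77441 kg/h


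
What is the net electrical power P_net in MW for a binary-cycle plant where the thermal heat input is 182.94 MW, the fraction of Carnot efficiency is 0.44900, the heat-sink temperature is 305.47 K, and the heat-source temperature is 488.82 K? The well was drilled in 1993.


Step 1: eta = (1 - Tc/Th)*f = (1 - 305.47/488.82)*0.449 = 0.1684140
Step 2: P_net = eta * Q_in = 0.1684140 * 182.94 = 30.810 MW
P_net = 30.810 MW


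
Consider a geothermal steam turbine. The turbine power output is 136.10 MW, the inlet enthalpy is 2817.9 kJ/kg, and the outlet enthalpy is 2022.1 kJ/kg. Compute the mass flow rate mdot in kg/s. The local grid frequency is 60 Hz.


mdot = P * 1000 / (h_in - h_out)
mdot = 136.10 * 1000 / (2817.9 - 2022.1)
mdot = 171.02 kg/s


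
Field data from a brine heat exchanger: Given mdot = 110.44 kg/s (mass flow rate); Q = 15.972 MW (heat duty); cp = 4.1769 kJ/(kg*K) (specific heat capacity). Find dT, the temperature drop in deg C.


dT = Q * 1000 / (mdot * cp)
dT = 15.972 * 1000 / (110.44 * 4.1769)
dT = 34.62413 K
Convert (temperature difference, 1 K = 1 deg C): 34.62413 K = 34.62413 deg C
dT = 34.624 deg C
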